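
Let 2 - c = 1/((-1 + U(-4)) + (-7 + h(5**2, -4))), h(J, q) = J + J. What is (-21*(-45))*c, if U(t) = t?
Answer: 70875/38 ≈ 1865.1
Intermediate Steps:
h(J, q) = 2*J
c = 75/38 (c = 2 - 1/((-1 - 4) + (-7 + 2*5**2)) = 2 - 1/(-5 + (-7 + 2*25)) = 2 - 1/(-5 + (-7 + 50)) = 2 - 1/(-5 + 43) = 2 - 1/38 = 75/38 ≈ 1.9737)
(-21*(-45))*c = -21*(-45)*(75/38) = 945*(75/38) = 70875/38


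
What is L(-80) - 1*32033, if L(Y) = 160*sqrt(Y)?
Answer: -32033 + 640*I*sqrt(5) ≈ -32033.0 + 1431.1*I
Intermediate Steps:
L(-80) - 1*32033 = 160*sqrt(-80) - 1*32033 = 160*(4*I*sqrt(5)) - 32033 = 640*I*sqrt(5) - 32033 = -32033 + 640*I*sqrt(5)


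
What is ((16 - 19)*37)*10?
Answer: -1110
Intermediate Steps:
((16 - 19)*37)*10 = -3*37*10 = -111*10 = -1110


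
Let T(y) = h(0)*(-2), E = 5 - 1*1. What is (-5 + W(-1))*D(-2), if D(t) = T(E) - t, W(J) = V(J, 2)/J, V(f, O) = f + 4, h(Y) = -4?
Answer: -80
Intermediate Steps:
V(f, O) = 4 + f
E = 4 (E = 5 - 1 = 4)
T(y) = 8 (T(y) = -4*(-2) = 8)
W(J) = (4 + J)/J
D(t) = 8 - t
(-5 + W(-1))*D(-2) = (-5 + (4 - 1)/(-1))*(8 - 1*(-2)) = (-5 - 1*3)*(8 + 2) = (-5 - 3)*10 = -8*10 = -80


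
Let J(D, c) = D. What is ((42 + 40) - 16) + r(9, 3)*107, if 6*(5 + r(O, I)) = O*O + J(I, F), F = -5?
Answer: 1029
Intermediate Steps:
r(O, I) = -5 + I/6 + O**2/6 (r(O, I) = -5 + (O*O + I)/6 = -5 + (O**2 + I)/6 = -5 + (I + O**2)/6 = -5 + (I/6 + O**2/6) = -5 + I/6 + O**2/6)
((42 + 40) - 16) + r(9, 3)*107 = ((42 + 40) - 16) + (-5 + (1/6)*3 + (1/6)*9**2)*107 = (82 - 16) + (-5 + 1/2 + (1/6)*81)*107 = 66 + (-5 + 1/2 + 27/2)*107 = 66 + 9*107 = 66 + 963 = 1029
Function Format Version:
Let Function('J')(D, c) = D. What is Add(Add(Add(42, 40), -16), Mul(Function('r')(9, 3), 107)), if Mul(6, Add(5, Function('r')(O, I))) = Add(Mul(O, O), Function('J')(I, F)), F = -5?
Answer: 1029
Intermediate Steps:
Function('r')(O, I) = Add(-5, Mul(Rational(1, 6), I), Mul(Rational(1, 6), Pow(O, 2))) (Function('r')(O, I) = Add(-5, Mul(Rational(1, 6), Add(Mul(O, O), I))) = Add(-5, Mul(Rational(1, 6), Add(Pow(O, 2), I))) = Add(-5, Mul(Rational(1, 6), Add(I, Pow(O, 2)))) = Add(-5, Add(Mul(Rational(1, 6), I), Mul(Rational(1, 6), Pow(O, 2)))) = Add(-5, Mul(Rational(1, 6), I), Mul(Rational(1, 6), Pow(O, 2))))
Add(Add(Add(42, 40), -16), Mul(Function('r')(9, 3), 107)) = Add(Add(Add(42, 40), -16), Mul(Add(-5, Mul(Rational(1, 6), 3), Mul(Rational(1, 6), Pow(9, 2))), 107)) = Add(Add(82, -16), Mul(Add(-5, Rational(1, 2), Mul(Rational(1, 6), 81)), 107)) = Add(66, Mul(Add(-5, Rational(1, 2), Rational(27, 2)), 107)) = Add(66, Mul(9, 107)) = Add(66, 963) = 1029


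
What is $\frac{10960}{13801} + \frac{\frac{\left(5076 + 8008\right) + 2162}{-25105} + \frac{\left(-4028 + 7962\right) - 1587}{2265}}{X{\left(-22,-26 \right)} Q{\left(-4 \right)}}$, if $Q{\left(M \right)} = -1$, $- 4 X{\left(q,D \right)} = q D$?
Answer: $\frac{17891312867249}{22444246047795} \approx 0.79714$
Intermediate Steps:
$X{\left(q,D \right)} = - \frac{D q}{4}$ ($X{\left(q,D \right)} = - \frac{q D}{4} = - \frac{D q}{4}$)
$\frac{10960}{13801} + \frac{\frac{\left(5076 + 8008\right) + 2162}{-25105} + \frac{\left(-4028 + 7962\right) - 1587}{2265}}{X{\left(-22,-26 \right)} Q{\left(-4 \right)}} = \frac{10960}{13801} + \frac{\frac{\left(5076 + 8008\right) + 2162}{-25105} + \frac{\left(-4028 + 7962\right) - 1587}{2265}}{\left(- \frac{1}{4}\right) \left(-26\right) \left(-22\right) \left(-1\right)} = 10960 \cdot \frac{1}{13801} + \frac{\left(13084 + 2162\right) \left(- \frac{1}{25105}\right) + \left(3934 - 1587\right) \frac{1}{2265}}{\left(-143\right) \left(-1\right)} = \frac{10960}{13801} + \frac{15246 \left(- \frac{1}{25105}\right) + 2347 \cdot \frac{1}{2265}}{143} = \frac{10960}{13801} + \left(- \frac{15246}{25105} + \frac{2347}{2265}\right) \frac{1}{143} = \frac{10960}{13801} + \frac{4877849}{11372565} \cdot \frac{1}{143} = \frac{10960}{13801} + \frac{4877849}{1626276795} = \frac{17891312867249}{22444246047795}$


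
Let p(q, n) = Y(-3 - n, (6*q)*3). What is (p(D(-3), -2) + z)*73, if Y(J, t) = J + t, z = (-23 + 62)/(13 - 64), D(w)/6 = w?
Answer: -404274/17 ≈ -23781.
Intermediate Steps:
D(w) = 6*w
z = -13/17 (z = 39/(-51) = 39*(-1/51) = -13/17 ≈ -0.76471)
p(q, n) = -3 - n + 18*q (p(q, n) = (-3 - n) + (6*q)*3 = (-3 - n) + 18*q = -3 - n + 18*q)
(p(D(-3), -2) + z)*73 = ((-3 - 1*(-2) + 18*(6*(-3))) - 13/17)*73 = ((-3 + 2 + 18*(-18)) - 13/17)*73 = ((-3 + 2 - 324) - 13/17)*73 = (-325 - 13/17)*73 = -5538/17*73 = -404274/17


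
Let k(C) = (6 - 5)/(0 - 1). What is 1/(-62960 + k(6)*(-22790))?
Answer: -1/40170 ≈ -2.4894e-5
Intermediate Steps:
k(C) = -1 (k(C) = 1/(-1) = 1*(-1) = -1)
1/(-62960 + k(6)*(-22790)) = 1/(-62960 - 1*(-22790)) = 1/(-62960 + 22790) = 1/(-40170) = -1/40170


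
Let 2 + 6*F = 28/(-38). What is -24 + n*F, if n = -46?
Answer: -172/57 ≈ -3.0175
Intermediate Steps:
F = -26/57 (F = -⅓ + (28/(-38))/6 = -⅓ + (28*(-1/38))/6 = -⅓ + (⅙)*(-14/19) = -⅓ - 7/57 = -26/57 ≈ -0.45614)
-24 + n*F = -24 - 46*(-26/57) = -24 + 1196/57 = -172/57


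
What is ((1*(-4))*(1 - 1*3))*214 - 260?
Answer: 1452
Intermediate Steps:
((1*(-4))*(1 - 1*3))*214 - 260 = -4*(1 - 3)*214 - 260 = -4*(-2)*214 - 260 = 8*214 - 260 = 1712 - 260 = 1452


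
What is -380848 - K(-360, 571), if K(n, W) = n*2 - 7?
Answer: -380121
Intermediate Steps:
K(n, W) = -7 + 2*n (K(n, W) = 2*n - 7 = -7 + 2*n)
-380848 - K(-360, 571) = -380848 - (-7 + 2*(-360)) = -380848 - (-7 - 720) = -380848 - 1*(-727) = -380848 + 727 = -380121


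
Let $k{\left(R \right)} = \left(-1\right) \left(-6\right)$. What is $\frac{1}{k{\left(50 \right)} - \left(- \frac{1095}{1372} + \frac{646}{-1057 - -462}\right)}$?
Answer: $\frac{6860}{54083} \approx 0.12684$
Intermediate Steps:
$k{\left(R \right)} = 6$
$\frac{1}{k{\left(50 \right)} - \left(- \frac{1095}{1372} + \frac{646}{-1057 - -462}\right)} = \frac{1}{6 - \left(- \frac{1095}{1372} + \frac{646}{-1057 - -462}\right)} = \frac{1}{6 - \left(- \frac{1095}{1372} + \frac{646}{-1057 + 462}\right)} = \frac{1}{6 - \left(- \frac{1095}{1372} + \frac{646}{-595}\right)} = \frac{1}{6 + \left(\left(-646\right) \left(- \frac{1}{595}\right) + \frac{1095}{1372}\right)} = \frac{1}{6 + \left(\frac{38}{35} + \frac{1095}{1372}\right)} = \frac{1}{6 + \frac{12923}{6860}} = \frac{1}{\frac{54083}{6860}} = \frac{6860}{54083}$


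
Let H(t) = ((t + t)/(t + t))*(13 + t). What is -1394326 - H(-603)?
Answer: -1393736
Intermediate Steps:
H(t) = 13 + t (H(t) = ((2*t)/((2*t)))*(13 + t) = ((2*t)*(1/(2*t)))*(13 + t) = 1*(13 + t) = 13 + t)
-1394326 - H(-603) = -1394326 - (13 - 603) = -1394326 - 1*(-590) = -1394326 + 590 = -1393736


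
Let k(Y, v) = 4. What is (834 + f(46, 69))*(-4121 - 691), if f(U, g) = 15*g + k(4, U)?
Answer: -9012876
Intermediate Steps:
f(U, g) = 4 + 15*g (f(U, g) = 15*g + 4 = 4 + 15*g)
(834 + f(46, 69))*(-4121 - 691) = (834 + (4 + 15*69))*(-4121 - 691) = (834 + (4 + 1035))*(-4812) = (834 + 1039)*(-4812) = 1873*(-4812) = -9012876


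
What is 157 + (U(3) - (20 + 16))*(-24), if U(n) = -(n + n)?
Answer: 1165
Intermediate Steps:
U(n) = -2*n
157 + (U(3) - (20 + 16))*(-24) = 157 + (-2*3 - (20 + 16))*(-24) = 157 + (-6 - 1*36)*(-24) = 157 + (-6 - 36)*(-24) = 157 - 42*(-24) = 157 + 1008 = 1165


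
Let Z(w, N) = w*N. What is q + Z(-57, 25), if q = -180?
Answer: -1605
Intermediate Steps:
Z(w, N) = N*w
q + Z(-57, 25) = -180 + 25*(-57) = -180 - 1425 = -1605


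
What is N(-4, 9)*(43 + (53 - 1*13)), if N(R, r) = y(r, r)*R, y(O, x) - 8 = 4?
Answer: -3984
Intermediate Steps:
y(O, x) = 12 (y(O, x) = 8 + 4 = 12)
N(R, r) = 12*R
N(-4, 9)*(43 + (53 - 1*13)) = (12*(-4))*(43 + (53 - 1*13)) = -48*(43 + (53 - 13)) = -48*(43 + 40) = -48*83 = -3984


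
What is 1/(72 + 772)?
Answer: 1/844 ≈ 0.0011848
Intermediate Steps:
1/(72 + 772) = 1/844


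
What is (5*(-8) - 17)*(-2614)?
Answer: 148998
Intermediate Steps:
(5*(-8) - 17)*(-2614) = (-40 - 17)*(-2614) = -57*(-2614) = 148998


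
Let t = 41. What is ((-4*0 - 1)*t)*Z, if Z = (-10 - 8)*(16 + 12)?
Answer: 20664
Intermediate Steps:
Z = -504 (Z = -18*28 = -504)
((-4*0 - 1)*t)*Z = ((-4*0 - 1)*41)*(-504) = ((0 - 1)*41)*(-504) = -1*41*(-504) = -41*(-504) = 20664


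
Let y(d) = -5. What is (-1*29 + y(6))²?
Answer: 1156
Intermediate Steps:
(-1*29 + y(6))² = (-1*29 - 5)² = (-29 - 5)² = (-34)² = 1156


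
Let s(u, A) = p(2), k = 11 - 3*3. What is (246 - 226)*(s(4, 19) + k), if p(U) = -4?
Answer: -40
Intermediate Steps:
k = 2 (k = 11 - 9 = 2)
s(u, A) = -4
(246 - 226)*(s(4, 19) + k) = (246 - 226)*(-4 + 2) = 20*(-2) = -40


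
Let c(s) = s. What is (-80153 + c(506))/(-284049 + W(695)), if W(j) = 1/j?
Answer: 55354665/197414054 ≈ 0.28040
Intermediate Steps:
(-80153 + c(506))/(-284049 + W(695)) = (-80153 + 506)/(-284049 + 1/695) = -79647/(-284049 + 1/695) = -79647/(-197414054/695) = -79647*(-695/197414054) = 55354665/197414054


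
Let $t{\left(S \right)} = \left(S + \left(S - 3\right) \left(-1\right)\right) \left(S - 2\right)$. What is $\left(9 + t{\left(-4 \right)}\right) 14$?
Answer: $-126$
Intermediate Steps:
$t{\left(S \right)} = -6 + 3 S$ ($t{\left(S \right)} = \left(S + \left(-3 + S\right) \left(-1\right)\right) \left(-2 + S\right) = \left(S - \left(-3 + S\right)\right) \left(-2 + S\right) = 3 \left(-2 + S\right) = -6 + 3 S$)
$\left(9 + t{\left(-4 \right)}\right) 14 = \left(9 + \left(-6 + 3 \left(-4\right)\right)\right) 14 = \left(9 - 18\right) 14 = \left(-9\right) 14 = -126$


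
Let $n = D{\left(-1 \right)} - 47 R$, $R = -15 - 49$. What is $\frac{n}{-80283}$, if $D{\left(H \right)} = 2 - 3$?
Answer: $- \frac{3007}{80283} \approx -0.037455$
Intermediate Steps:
$D{\left(H \right)} = -1$
$R = -64$ ($R = -15 - 49 = -64$)
$n = 3007$ ($n = -1 - -3008 = -1 + 3008 = 3007$)
$\frac{n}{-80283} = \frac{3007}{-80283} = 3007 \left(- \frac{1}{80283}\right) = - \frac{3007}{80283}$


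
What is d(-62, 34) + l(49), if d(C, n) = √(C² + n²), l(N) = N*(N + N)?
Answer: 4802 + 50*√2 ≈ 4872.7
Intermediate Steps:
l(N) = 2*N² (l(N) = N*(2*N) = 2*N²)
d(-62, 34) + l(49) = √((-62)² + 34²) + 2*49² = √(3844 + 1156) + 2*2401 = √5000 + 4802 = 50*√2 + 4802 = 4802 + 50*√2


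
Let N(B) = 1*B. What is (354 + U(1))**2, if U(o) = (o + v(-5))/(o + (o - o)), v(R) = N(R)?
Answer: 122500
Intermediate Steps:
N(B) = B
v(R) = R
U(o) = (-5 + o)/o (U(o) = (o - 5)/(o + (o - o)) = (-5 + o)/(o + 0) = (-5 + o)/o)
(354 + U(1))**2 = (354 + (-5 + 1)/1)**2 = (354 + 1*(-4))**2 = (354 - 4)**2 = 350**2 = 122500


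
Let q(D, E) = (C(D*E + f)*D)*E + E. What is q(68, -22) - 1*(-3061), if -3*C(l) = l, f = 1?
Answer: -2227403/3 ≈ -7.4247e+5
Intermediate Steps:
C(l) = -l/3
q(D, E) = E + D*E*(-⅓ - D*E/3) (q(D, E) = ((-(D*E + 1)/3)*D)*E + E = ((-(1 + D*E)/3)*D)*E + E = ((-⅓ - D*E/3)*D)*E + E = (D*(-⅓ - D*E/3))*E + E = D*E*(-⅓ - D*E/3) + E = E + D*E*(-⅓ - D*E/3))
q(68, -22) - 1*(-3061) = (⅓)*(-22)*(3 - 1*68 - 1*(-22)*68²) - 1*(-3061) = (⅓)*(-22)*(3 - 68 - 1*(-22)*4624) + 3061 = (⅓)*(-22)*(3 - 68 + 101728) + 3061 = (⅓)*(-22)*101663 + 3061 = -2236586/3 + 3061 = -2227403/3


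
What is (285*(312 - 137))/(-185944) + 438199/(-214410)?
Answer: -46087086803/19934126520 ≈ -2.3120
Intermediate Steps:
(285*(312 - 137))/(-185944) + 438199/(-214410) = (285*175)*(-1/185944) + 438199*(-1/214410) = 49875*(-1/185944) - 438199/214410 = -49875/185944 - 438199/214410 = -46087086803/19934126520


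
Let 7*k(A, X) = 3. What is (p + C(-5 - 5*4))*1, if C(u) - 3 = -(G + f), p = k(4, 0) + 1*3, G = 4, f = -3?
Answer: 38/7 ≈ 5.4286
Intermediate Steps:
k(A, X) = 3/7 (k(A, X) = (⅐)*3 = 3/7)
p = 24/7 (p = 3/7 + 1*3 = 3/7 + 3 = 24/7 ≈ 3.4286)
C(u) = 2 (C(u) = 3 - (4 - 3) = 3 - 1*1 = 3 - 1 = 2)
(p + C(-5 - 5*4))*1 = (24/7 + 2)*1 = (38/7)*1 = 38/7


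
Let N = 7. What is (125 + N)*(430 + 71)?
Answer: 66132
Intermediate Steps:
(125 + N)*(430 + 71) = (125 + 7)*(430 + 71) = 132*501 = 66132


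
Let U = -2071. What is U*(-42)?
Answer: 86982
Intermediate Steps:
U*(-42) = -2071*(-42) = 86982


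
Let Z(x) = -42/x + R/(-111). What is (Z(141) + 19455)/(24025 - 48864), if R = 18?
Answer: -33831445/43195021 ≈ -0.78323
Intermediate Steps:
Z(x) = -6/37 - 42/x (Z(x) = -42/x + 18/(-111) = -42/x + 18*(-1/111) = -42/x - 6/37 = -6/37 - 42/x)
(Z(141) + 19455)/(24025 - 48864) = ((-6/37 - 42/141) + 19455)/(24025 - 48864) = ((-6/37 - 42*1/141) + 19455)/(-24839) = ((-6/37 - 14/47) + 19455)*(-1/24839) = (-800/1739 + 19455)*(-1/24839) = (33831445/1739)*(-1/24839) = -33831445/43195021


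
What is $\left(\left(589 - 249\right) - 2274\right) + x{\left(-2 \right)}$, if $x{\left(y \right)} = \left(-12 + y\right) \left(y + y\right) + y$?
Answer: $-1880$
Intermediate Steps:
$x{\left(y \right)} = y + 2 y \left(-12 + y\right)$ ($x{\left(y \right)} = \left(-12 + y\right) 2 y + y = 2 y \left(-12 + y\right) + y = y + 2 y \left(-12 + y\right)$)
$\left(\left(589 - 249\right) - 2274\right) + x{\left(-2 \right)} = \left(\left(589 - 249\right) - 2274\right) - 2 \left(-23 + 2 \left(-2\right)\right) = \left(\left(589 - 249\right) - 2274\right) - 2 \left(-23 - 4\right) = \left(340 - 2274\right) - -54 = -1934 + 54 = -1880$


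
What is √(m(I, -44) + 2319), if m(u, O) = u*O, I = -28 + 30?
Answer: √2231 ≈ 47.233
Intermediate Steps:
I = 2
m(u, O) = O*u
√(m(I, -44) + 2319) = √(-44*2 + 2319) = √(-88 + 2319) = √2231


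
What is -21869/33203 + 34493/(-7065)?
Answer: -1299775564/234579195 ≈ -5.5409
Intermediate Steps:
-21869/33203 + 34493/(-7065) = -21869*1/33203 + 34493*(-1/7065) = -21869/33203 - 34493/7065 = -1299775564/234579195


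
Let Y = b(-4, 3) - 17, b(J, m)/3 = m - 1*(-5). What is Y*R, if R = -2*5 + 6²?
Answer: 182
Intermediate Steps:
b(J, m) = 15 + 3*m (b(J, m) = 3*(m - 1*(-5)) = 3*(m + 5) = 3*(5 + m) = 15 + 3*m)
R = 26 (R = -10 + 36 = 26)
Y = 7 (Y = (15 + 3*3) - 17 = (15 + 9) - 17 = 24 - 17 = 7)
Y*R = 7*26 = 182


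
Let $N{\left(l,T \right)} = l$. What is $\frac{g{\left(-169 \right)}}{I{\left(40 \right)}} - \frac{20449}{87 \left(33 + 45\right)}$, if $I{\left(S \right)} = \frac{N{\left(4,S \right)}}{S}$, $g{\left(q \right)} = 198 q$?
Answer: $- \frac{174673213}{522} \approx -3.3462 \cdot 10^{5}$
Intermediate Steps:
$I{\left(S \right)} = \frac{4}{S}$
$\frac{g{\left(-169 \right)}}{I{\left(40 \right)}} - \frac{20449}{87 \left(33 + 45\right)} = \frac{198 \left(-169\right)}{4 \cdot \frac{1}{40}} - \frac{20449}{87 \left(33 + 45\right)} = - \frac{33462}{4 \cdot \frac{1}{40}} - \frac{20449}{87 \cdot 78} = - 33462 \frac{1}{\frac{1}{10}} - \frac{20449}{6786} = \left(-33462\right) 10 - \frac{1573}{522} = -334620 - \frac{1573}{522} = - \frac{174673213}{522}$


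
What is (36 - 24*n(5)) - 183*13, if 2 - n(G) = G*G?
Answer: -1791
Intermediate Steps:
n(G) = 2 - G² (n(G) = 2 - G*G = 2 - G²)
(36 - 24*n(5)) - 183*13 = (36 - 24*(2 - 1*5²)) - 183*13 = (36 - 24*(2 - 1*25)) - 1*2379 = (36 - 24*(2 - 25)) - 2379 = (36 - 24*(-23)) - 2379 = (36 + 552) - 2379 = 588 - 2379 = -1791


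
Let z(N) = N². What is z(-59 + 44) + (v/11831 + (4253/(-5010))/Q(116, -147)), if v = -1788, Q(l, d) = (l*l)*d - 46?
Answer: 26362907527053103/117247230498180 ≈ 224.85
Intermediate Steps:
Q(l, d) = -46 + d*l² (Q(l, d) = l²*d - 46 = d*l² - 46 = -46 + d*l²)
z(-59 + 44) + (v/11831 + (4253/(-5010))/Q(116, -147)) = (-59 + 44)² + (-1788/11831 + (4253/(-5010))/(-46 - 147*116²)) = (-15)² + (-1788*1/11831 + (4253*(-1/5010))/(-46 - 147*13456)) = 225 + (-1788/11831 - 4253/(5010*(-46 - 1978032))) = 225 + (-1788/11831 - 4253/5010/(-1978078)) = 225 + (-1788/11831 - 4253/5010*(-1/1978078)) = 225 + (-1788/11831 + 4253/9910170780) = 225 - 17719335037397/117247230498180 = 26362907527053103/117247230498180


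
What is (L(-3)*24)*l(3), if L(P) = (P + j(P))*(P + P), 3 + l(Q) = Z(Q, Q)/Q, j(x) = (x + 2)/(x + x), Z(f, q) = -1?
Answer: -1360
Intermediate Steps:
j(x) = (2 + x)/(2*x) (j(x) = (2 + x)/((2*x)) = (2 + x)*(1/(2*x)) = (2 + x)/(2*x))
l(Q) = -3 - 1/Q
L(P) = 2*P*(P + (2 + P)/(2*P)) (L(P) = (P + (2 + P)/(2*P))*(P + P) = (P + (2 + P)/(2*P))*(2*P) = 2*P*(P + (2 + P)/(2*P)))
(L(-3)*24)*l(3) = ((2 - 3 + 2*(-3)²)*24)*(-3 - 1/3) = ((2 - 3 + 2*9)*24)*(-3 - 1*⅓) = ((2 - 3 + 18)*24)*(-3 - ⅓) = (17*24)*(-10/3) = 408*(-10/3) = -1360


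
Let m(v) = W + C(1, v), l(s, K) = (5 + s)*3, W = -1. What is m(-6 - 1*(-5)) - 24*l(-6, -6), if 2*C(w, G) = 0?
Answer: 71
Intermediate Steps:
l(s, K) = 15 + 3*s
C(w, G) = 0 (C(w, G) = (½)*0 = 0)
m(v) = -1 (m(v) = -1 + 0 = -1)
m(-6 - 1*(-5)) - 24*l(-6, -6) = -1 - 24*(15 + 3*(-6)) = -1 - 24*(15 - 18) = -1 - 24*(-3) = -1 + 72 = 71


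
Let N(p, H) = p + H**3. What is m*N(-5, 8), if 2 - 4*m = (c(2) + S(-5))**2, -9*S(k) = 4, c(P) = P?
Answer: -2873/54 ≈ -53.204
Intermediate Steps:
S(k) = -4/9 (S(k) = -1/9*4 = -4/9)
m = -17/162 (m = 1/2 - (2 - 4/9)**2/4 = 1/2 - (14/9)**2/4 = 1/2 - 1/4*196/81 = 1/2 - 49/81 = -17/162 ≈ -0.10494)
m*N(-5, 8) = -17*(-5 + 8**3)/162 = -17*(-5 + 512)/162 = -17/162*507 = -2873/54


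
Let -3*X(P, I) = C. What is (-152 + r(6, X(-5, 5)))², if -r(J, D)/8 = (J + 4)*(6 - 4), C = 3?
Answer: 97344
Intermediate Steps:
X(P, I) = -1 (X(P, I) = -⅓*3 = -1)
r(J, D) = -64 - 16*J (r(J, D) = -8*(J + 4)*(6 - 4) = -8*(4 + J)*2 = -8*(8 + 2*J) = -64 - 16*J)
(-152 + r(6, X(-5, 5)))² = (-152 + (-64 - 16*6))² = (-152 + (-64 - 96))² = (-152 - 160)² = (-312)² = 97344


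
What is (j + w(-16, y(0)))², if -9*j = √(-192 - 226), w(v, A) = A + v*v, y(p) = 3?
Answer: (2331 - I*√418)²/81 ≈ 67076.0 - 1176.7*I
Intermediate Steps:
w(v, A) = A + v²
j = -I*√418/9 (j = -√(-192 - 226)/9 = -I*√418/9 ≈ -2.2717*I)
(j + w(-16, y(0)))² = (-I*√418/9 + (3 + (-16)²))² = (-I*√418/9 + (3 + 256))² = (-I*√418/9 + 259)² = (259 - I*√418/9)²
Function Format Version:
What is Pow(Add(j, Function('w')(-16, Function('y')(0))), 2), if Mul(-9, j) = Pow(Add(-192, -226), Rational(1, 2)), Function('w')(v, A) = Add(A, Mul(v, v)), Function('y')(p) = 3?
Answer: Mul(Rational(1, 81), Pow(Add(2331, Mul(-1, I, Pow(418, Rational(1, 2)))), 2)) ≈ Add(67076., Mul(-1176.7, I))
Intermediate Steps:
Function('w')(v, A) = Add(A, Pow(v, 2))
j = Mul(Rational(-1, 9), I, Pow(418, Rational(1, 2))) (j = Mul(Rational(-1, 9), Pow(Add(-192, -226), Rational(1, 2))) = Mul(Rational(-1, 9), Pow(-418, Rational(1, 2))) = Mul(Rational(-1, 9), Mul(I, Pow(418, Rational(1, 2)))) = Mul(Rational(-1, 9), I, Pow(418, Rational(1, 2))) ≈ Mul(-2.2717, I))
Pow(Add(j, Function('w')(-16, Function('y')(0))), 2) = Pow(Add(Mul(Rational(-1, 9), I, Pow(418, Rational(1, 2))), Add(3, Pow(-16, 2))), 2) = Pow(Add(Mul(Rational(-1, 9), I, Pow(418, Rational(1, 2))), Add(3, 256)), 2) = Pow(Add(Mul(Rational(-1, 9), I, Pow(418, Rational(1, 2))), 259), 2) = Pow(Add(259, Mul(Rational(-1, 9), I, Pow(418, Rational(1, 2)))), 2)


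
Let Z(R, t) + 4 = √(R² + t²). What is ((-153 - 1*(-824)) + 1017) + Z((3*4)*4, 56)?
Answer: 1684 + 8*√85 ≈ 1757.8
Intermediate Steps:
Z(R, t) = -4 + √(R² + t²)
((-153 - 1*(-824)) + 1017) + Z((3*4)*4, 56) = ((-153 - 1*(-824)) + 1017) + (-4 + √(((3*4)*4)² + 56²)) = ((-153 + 824) + 1017) + (-4 + √((12*4)² + 3136)) = (671 + 1017) + (-4 + √(48² + 3136)) = 1688 + (-4 + √(2304 + 3136)) = 1688 + (-4 + √5440) = 1688 + (-4 + 8*√85) = 1684 + 8*√85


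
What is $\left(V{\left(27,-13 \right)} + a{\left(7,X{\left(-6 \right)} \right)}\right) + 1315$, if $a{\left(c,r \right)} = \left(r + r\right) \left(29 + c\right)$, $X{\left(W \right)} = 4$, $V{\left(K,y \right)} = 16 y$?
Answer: $1395$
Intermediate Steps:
$a{\left(c,r \right)} = 2 r \left(29 + c\right)$
$\left(V{\left(27,-13 \right)} + a{\left(7,X{\left(-6 \right)} \right)}\right) + 1315 = \left(16 \left(-13\right) + 2 \cdot 4 \left(29 + 7\right)\right) + 1315 = \left(-208 + 2 \cdot 4 \cdot 36\right) + 1315 = \left(-208 + 288\right) + 1315 = 80 + 1315 = 1395$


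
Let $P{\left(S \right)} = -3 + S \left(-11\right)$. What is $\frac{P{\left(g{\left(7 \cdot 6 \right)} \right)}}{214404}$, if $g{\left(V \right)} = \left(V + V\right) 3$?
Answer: $- \frac{925}{71468} \approx -0.012943$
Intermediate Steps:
$g{\left(V \right)} = 6 V$ ($g{\left(V \right)} = 2 V 3 = 6 V$)
$P{\left(S \right)} = -3 - 11 S$
$\frac{P{\left(g{\left(7 \cdot 6 \right)} \right)}}{214404} = \frac{-3 - 11 \cdot 6 \cdot 7 \cdot 6}{214404} = \left(-3 - 11 \cdot 6 \cdot 42\right) \frac{1}{214404} = \left(-3 - 2772\right) \frac{1}{214404} = \left(-2775\right) \frac{1}{214404} = - \frac{925}{71468}$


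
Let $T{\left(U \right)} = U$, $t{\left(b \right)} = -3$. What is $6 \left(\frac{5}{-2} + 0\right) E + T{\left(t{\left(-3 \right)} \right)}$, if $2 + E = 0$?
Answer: $27$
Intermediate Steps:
$E = -2$ ($E = -2 + 0 = -2$)
$6 \left(\frac{5}{-2} + 0\right) E + T{\left(t{\left(-3 \right)} \right)} = 6 \left(\frac{5}{-2} + 0\right) \left(-2\right) - 3 = 6 \left(5 \left(- \frac{1}{2}\right) + 0\right) \left(-2\right) - 3 = 6 \left(- \frac{5}{2} + 0\right) \left(-2\right) - 3 = 6 \left(- \frac{5}{2}\right) \left(-2\right) - 3 = \left(-15\right) \left(-2\right) - 3 = 30 - 3 = 27$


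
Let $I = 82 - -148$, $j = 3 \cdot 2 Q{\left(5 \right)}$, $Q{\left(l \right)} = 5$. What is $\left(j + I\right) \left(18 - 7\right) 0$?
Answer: $0$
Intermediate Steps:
$j = 30$ ($j = 3 \cdot 2 \cdot 5 = 6 \cdot 5 = 30$)
$I = 230$ ($I = 82 + 148 = 230$)
$\left(j + I\right) \left(18 - 7\right) 0 = \left(30 + 230\right) \left(18 - 7\right) 0 = 260 \cdot 11 \cdot 0 = 260 \cdot 0 = 0$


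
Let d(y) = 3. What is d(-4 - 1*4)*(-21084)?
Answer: -63252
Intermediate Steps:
d(-4 - 1*4)*(-21084) = 3*(-21084) = -63252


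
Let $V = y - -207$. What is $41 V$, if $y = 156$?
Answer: $14883$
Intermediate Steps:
$V = 363$ ($V = 156 - -207 = 156 + 207 = 363$)
$41 V = 41 \cdot 363 = 14883$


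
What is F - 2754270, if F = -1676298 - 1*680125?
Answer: -5110693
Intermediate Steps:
F = -2356423 (F = -1676298 - 680125 = -2356423)
F - 2754270 = -2356423 - 2754270 = -5110693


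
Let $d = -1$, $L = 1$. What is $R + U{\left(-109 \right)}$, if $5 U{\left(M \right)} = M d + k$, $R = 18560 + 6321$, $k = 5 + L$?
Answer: $24904$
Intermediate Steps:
$k = 6$ ($k = 5 + 1 = 6$)
$R = 24881$
$U{\left(M \right)} = \frac{6}{5} - \frac{M}{5}$ ($U{\left(M \right)} = \frac{M \left(-1\right) + 6}{5} = \frac{- M + 6}{5} = \frac{6 - M}{5} = \frac{6}{5} - \frac{M}{5}$)
$R + U{\left(-109 \right)} = 24881 + \left(\frac{6}{5} - - \frac{109}{5}\right) = 24881 + \left(\frac{6}{5} + \frac{109}{5}\right) = 24881 + 23 = 24904$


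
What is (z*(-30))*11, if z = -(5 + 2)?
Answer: 2310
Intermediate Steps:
z = -7 (z = -1*7 = -7)
(z*(-30))*11 = -7*(-30)*11 = 210*11 = 2310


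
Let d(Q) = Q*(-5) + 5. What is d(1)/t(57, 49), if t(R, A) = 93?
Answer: 0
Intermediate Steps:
d(Q) = 5 - 5*Q (d(Q) = -5*Q + 5 = 5 - 5*Q)
d(1)/t(57, 49) = (5 - 5*1)/93 = (5 - 5)*(1/93) = 0*(1/93) = 0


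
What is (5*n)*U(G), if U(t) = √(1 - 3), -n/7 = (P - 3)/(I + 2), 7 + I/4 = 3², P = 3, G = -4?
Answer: 0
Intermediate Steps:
I = 8 (I = -28 + 4*3² = -28 + 4*9 = -28 + 36 = 8)
n = 0 (n = -7*(3 - 3)/(8 + 2) = -0/10 = -7*0 = 0)
U(t) = I*√2 (U(t) = √(-2) = I*√2)
(5*n)*U(G) = (5*0)*(I*√2) = 0*(I*√2) = 0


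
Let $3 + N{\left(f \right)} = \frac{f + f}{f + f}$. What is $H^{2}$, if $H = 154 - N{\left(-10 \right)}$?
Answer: $24336$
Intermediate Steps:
$N{\left(f \right)} = -2$ ($N{\left(f \right)} = -3 + \frac{f + f}{f + f} = -3 + \frac{2 f}{2 f} = -3 + 2 f \frac{1}{2 f} = -3 + 1 = -2$)
$H = 156$ ($H = 154 - -2 = 154 + 2 = 156$)
$H^{2} = 156^{2} = 24336$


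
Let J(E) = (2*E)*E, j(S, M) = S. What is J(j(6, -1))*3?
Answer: 216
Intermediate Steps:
J(E) = 2*E²
J(j(6, -1))*3 = (2*6²)*3 = (2*36)*3 = 72*3 = 216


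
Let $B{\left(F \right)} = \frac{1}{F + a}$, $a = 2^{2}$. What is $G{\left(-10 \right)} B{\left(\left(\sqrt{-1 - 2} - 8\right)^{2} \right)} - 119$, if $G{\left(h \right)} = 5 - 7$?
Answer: $\frac{- 7737 i - 1904 \sqrt{3}}{16 \sqrt{3} + 65 i} \approx -119.03 - 0.011101 i$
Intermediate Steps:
$a = 4$
$B{\left(F \right)} = \frac{1}{4 + F}$ ($B{\left(F \right)} = \frac{1}{F + 4} = \frac{1}{4 + F}$)
$G{\left(h \right)} = -2$ ($G{\left(h \right)} = 5 - 7 = -2$)
$G{\left(-10 \right)} B{\left(\left(\sqrt{-1 - 2} - 8\right)^{2} \right)} - 119 = - \frac{2}{4 + \left(\sqrt{-1 - 2} - 8\right)^{2}} - 119 = - \frac{2}{4 + \left(\sqrt{-3} - 8\right)^{2}} - 119 = - \frac{2}{4 + \left(i \sqrt{3} - 8\right)^{2}} - 119 = - \frac{2}{4 + \left(-8 + i \sqrt{3}\right)^{2}} - 119 = -119 - \frac{2}{4 + \left(-8 + i \sqrt{3}\right)^{2}}$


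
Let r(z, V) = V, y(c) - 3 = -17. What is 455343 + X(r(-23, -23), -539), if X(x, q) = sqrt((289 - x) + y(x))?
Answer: 455343 + sqrt(298) ≈ 4.5536e+5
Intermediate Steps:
y(c) = -14 (y(c) = 3 - 17 = -14)
X(x, q) = sqrt(275 - x) (X(x, q) = sqrt((289 - x) - 14) = sqrt(275 - x))
455343 + X(r(-23, -23), -539) = 455343 + sqrt(275 - 1*(-23)) = 455343 + sqrt(275 + 23) = 455343 + sqrt(298)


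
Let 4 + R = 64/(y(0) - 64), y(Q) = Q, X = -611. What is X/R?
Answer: 611/5 ≈ 122.20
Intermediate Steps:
R = -5 (R = -4 + 64/(0 - 64) = -4 + 64/(-64) = -4 + 64*(-1/64) = -4 - 1 = -5)
X/R = -611/(-5) = -611*(-⅕) = 611/5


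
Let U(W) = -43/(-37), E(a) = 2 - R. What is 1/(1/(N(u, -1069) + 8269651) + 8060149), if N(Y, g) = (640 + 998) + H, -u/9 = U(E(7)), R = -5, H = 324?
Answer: 8271613/66670433250338 ≈ 1.2407e-7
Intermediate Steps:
E(a) = 7 (E(a) = 2 - 1*(-5) = 2 + 5 = 7)
U(W) = 43/37 (U(W) = -43*(-1/37) = 43/37)
u = -387/37 (u = -9*43/37 = -387/37 ≈ -10.459)
N(Y, g) = 1962 (N(Y, g) = (640 + 998) + 324 = 1638 + 324 = 1962)
1/(1/(N(u, -1069) + 8269651) + 8060149) = 1/(1/(1962 + 8269651) + 8060149) = 1/(1/8271613 + 8060149) = 1/(66670433250338/8271613) = 8271613/66670433250338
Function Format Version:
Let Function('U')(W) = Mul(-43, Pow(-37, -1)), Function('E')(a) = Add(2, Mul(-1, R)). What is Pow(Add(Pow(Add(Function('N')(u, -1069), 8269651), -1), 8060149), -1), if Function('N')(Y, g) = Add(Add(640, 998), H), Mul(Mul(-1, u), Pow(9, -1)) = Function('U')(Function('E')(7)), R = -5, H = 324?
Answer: Rational(8271613, 66670433250338) ≈ 1.2407e-7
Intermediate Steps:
Function('E')(a) = 7 (Function('E')(a) = Add(2, Mul(-1, -5)) = Add(2, 5) = 7)
Function('U')(W) = Rational(43, 37) (Function('U')(W) = Mul(-43, Rational(-1, 37)) = Rational(43, 37))
u = Rational(-387, 37) (u = Mul(-9, Rational(43, 37)) = Rational(-387, 37) ≈ -10.459)
Function('N')(Y, g) = 1962 (Function('N')(Y, g) = Add(Add(640, 998), 324) = Add(1638, 324) = 1962)
Pow(Add(Pow(Add(Function('N')(u, -1069), 8269651), -1), 8060149), -1) = Pow(Add(Pow(Add(1962, 8269651), -1), 8060149), -1) = Pow(Add(Pow(8271613, -1), 8060149), -1) = Pow(Add(Rational(1, 8271613), 8060149), -1) = Pow(Rational(66670433250338, 8271613), -1) = Rational(8271613, 66670433250338)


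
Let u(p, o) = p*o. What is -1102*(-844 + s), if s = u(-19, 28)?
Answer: 1516352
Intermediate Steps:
u(p, o) = o*p
s = -532 (s = 28*(-19) = -532)
-1102*(-844 + s) = -1102*(-844 - 532) = -1102*(-1376) = 1516352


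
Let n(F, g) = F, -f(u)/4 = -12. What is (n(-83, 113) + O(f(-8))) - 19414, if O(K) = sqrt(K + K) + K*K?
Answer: -17193 + 4*sqrt(6) ≈ -17183.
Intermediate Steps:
f(u) = 48 (f(u) = -4*(-12) = 48)
O(K) = K**2 + sqrt(2)*sqrt(K) (O(K) = sqrt(2*K) + K**2 = sqrt(2)*sqrt(K) + K**2 = K**2 + sqrt(2)*sqrt(K))
(n(-83, 113) + O(f(-8))) - 19414 = (-83 + (48**2 + sqrt(2)*sqrt(48))) - 19414 = (-83 + (2304 + sqrt(2)*(4*sqrt(3)))) - 19414 = (-83 + (2304 + 4*sqrt(6))) - 19414 = (2221 + 4*sqrt(6)) - 19414 = -17193 + 4*sqrt(6)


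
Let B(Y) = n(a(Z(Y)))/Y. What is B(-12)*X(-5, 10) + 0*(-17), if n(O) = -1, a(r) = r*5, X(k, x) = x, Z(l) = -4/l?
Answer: ⅚ ≈ 0.83333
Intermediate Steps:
a(r) = 5*r
B(Y) = -1/Y
B(-12)*X(-5, 10) + 0*(-17) = -1/(-12)*10 + 0*(-17) = -1*(-1/12)*10 + 0 = (1/12)*10 + 0 = ⅚ + 0 = ⅚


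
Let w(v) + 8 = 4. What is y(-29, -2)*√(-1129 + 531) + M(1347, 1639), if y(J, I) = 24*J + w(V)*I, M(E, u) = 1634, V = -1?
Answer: 1634 - 688*I*√598 ≈ 1634.0 - 16824.0*I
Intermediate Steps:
w(v) = -4 (w(v) = -8 + 4 = -4)
y(J, I) = -4*I + 24*J (y(J, I) = 24*J - 4*I = -4*I + 24*J)
y(-29, -2)*√(-1129 + 531) + M(1347, 1639) = (-4*(-2) + 24*(-29))*√(-1129 + 531) + 1634 = (8 - 696)*√(-598) + 1634 = -688*I*√598 + 1634 = 1634 - 688*I*√598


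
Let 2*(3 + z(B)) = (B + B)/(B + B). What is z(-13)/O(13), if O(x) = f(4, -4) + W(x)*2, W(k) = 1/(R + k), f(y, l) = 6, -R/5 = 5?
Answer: -3/7 ≈ -0.42857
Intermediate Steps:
R = -25 (R = -5*5 = -25)
z(B) = -5/2 (z(B) = -3 + ((B + B)/(B + B))/2 = -3 + ((2*B)/((2*B)))/2 = -3 + ((2*B)*(1/(2*B)))/2 = -3 + (1/2)*1 = -3 + 1/2 = -5/2)
W(k) = 1/(-25 + k)
O(x) = 6 + 2/(-25 + x)
z(-13)/O(13) = -5*(-25 + 13)/(2*(-74 + 3*13))/2 = -5*(-6/(-74 + 39))/2 = -5/(2*(2*(-1/12)*(-35))) = -5/(2*35/6) = -5/2*6/35 = -3/7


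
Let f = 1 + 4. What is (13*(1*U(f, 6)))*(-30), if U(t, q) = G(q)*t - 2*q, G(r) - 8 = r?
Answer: -22620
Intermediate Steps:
f = 5
G(r) = 8 + r
U(t, q) = -2*q + t*(8 + q) (U(t, q) = (8 + q)*t - 2*q = t*(8 + q) - 2*q = -2*q + t*(8 + q))
(13*(1*U(f, 6)))*(-30) = (13*(1*(-2*6 + 5*(8 + 6))))*(-30) = (13*(1*(-12 + 5*14)))*(-30) = (13*(1*(-12 + 70)))*(-30) = (13*(1*58))*(-30) = (13*58)*(-30) = 754*(-30) = -22620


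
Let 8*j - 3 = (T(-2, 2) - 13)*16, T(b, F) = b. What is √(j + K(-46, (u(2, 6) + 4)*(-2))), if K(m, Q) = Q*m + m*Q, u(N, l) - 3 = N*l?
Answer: √55462/4 ≈ 58.876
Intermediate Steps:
u(N, l) = 3 + N*l
j = -237/8 (j = 3/8 + ((-2 - 13)*16)/8 = 3/8 + (-15*16)/8 = 3/8 + (⅛)*(-240) = 3/8 - 30 = -237/8 ≈ -29.625)
K(m, Q) = 2*Q*m (K(m, Q) = Q*m + Q*m = 2*Q*m)
√(j + K(-46, (u(2, 6) + 4)*(-2))) = √(-237/8 + 2*(((3 + 2*6) + 4)*(-2))*(-46)) = √(-237/8 + 2*(((3 + 12) + 4)*(-2))*(-46)) = √(-237/8 + 2*((15 + 4)*(-2))*(-46)) = √(-237/8 + 2*(19*(-2))*(-46)) = √(-237/8 + 2*(-38)*(-46)) = √(-237/8 + 3496) = √(27731/8) = √55462/4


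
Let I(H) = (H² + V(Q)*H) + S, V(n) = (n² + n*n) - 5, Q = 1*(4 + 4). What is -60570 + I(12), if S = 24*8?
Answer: -58758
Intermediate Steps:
Q = 8 (Q = 1*8 = 8)
V(n) = -5 + 2*n² (V(n) = (n² + n²) - 5 = 2*n² - 5 = -5 + 2*n²)
S = 192
I(H) = 192 + H² + 123*H (I(H) = (H² + (-5 + 2*8²)*H) + 192 = (H² + (-5 + 2*64)*H) + 192 = (H² + (-5 + 128)*H) + 192 = (H² + 123*H) + 192 = 192 + H² + 123*H)
-60570 + I(12) = -60570 + (192 + 12² + 123*12) = -60570 + (192 + 144 + 1476) = -60570 + 1812 = -58758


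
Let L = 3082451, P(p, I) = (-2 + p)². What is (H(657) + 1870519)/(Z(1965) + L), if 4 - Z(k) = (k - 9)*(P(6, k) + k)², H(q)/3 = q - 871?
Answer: -1869877/7672967661 ≈ -0.00024370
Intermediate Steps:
H(q) = -2613 + 3*q (H(q) = 3*(q - 871) = 3*(-871 + q) = -2613 + 3*q)
Z(k) = 4 - (16 + k)²*(-9 + k) (Z(k) = 4 - (k - 9)*((-2 + 6)² + k)² = 4 - (-9 + k)*(4² + k)² = 4 - (-9 + k)*(16 + k)² = 4 - (16 + k)²*(-9 + k))
(H(657) + 1870519)/(Z(1965) + L) = ((-2613 + 3*657) + 1870519)/((2308 - 1*1965³ - 23*1965² + 32*1965) + 3082451) = ((-2613 + 1971) + 1870519)/((2308 - 1*7587307125 - 23*3861225 + 62880) + 3082451) = (-642 + 1870519)/((2308 - 7587307125 - 88808175 + 62880) + 3082451) = 1869877/(-7676050112 + 3082451) = 1869877/(-7672967661) = 1869877*(-1/7672967661) = -1869877/7672967661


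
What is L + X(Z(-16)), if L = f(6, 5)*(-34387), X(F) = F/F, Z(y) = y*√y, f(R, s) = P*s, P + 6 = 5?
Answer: 171936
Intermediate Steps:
P = -1 (P = -6 + 5 = -1)
f(R, s) = -s
Z(y) = y^(3/2)
X(F) = 1
L = 171935 (L = -1*5*(-34387) = -5*(-34387) = 171935)
L + X(Z(-16)) = 171935 + 1 = 171936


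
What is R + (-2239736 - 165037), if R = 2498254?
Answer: 93481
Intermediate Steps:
R + (-2239736 - 165037) = 2498254 + (-2239736 - 165037) = 2498254 - 2404773 = 93481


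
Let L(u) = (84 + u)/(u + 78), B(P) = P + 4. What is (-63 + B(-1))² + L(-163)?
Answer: 306079/85 ≈ 3600.9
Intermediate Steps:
B(P) = 4 + P
L(u) = (84 + u)/(78 + u)
(-63 + B(-1))² + L(-163) = (-63 + (4 - 1))² + (84 - 163)/(78 - 163) = (-63 + 3)² - 79/(-85) = (-60)² - 1/85*(-79) = 3600 + 79/85 = 306079/85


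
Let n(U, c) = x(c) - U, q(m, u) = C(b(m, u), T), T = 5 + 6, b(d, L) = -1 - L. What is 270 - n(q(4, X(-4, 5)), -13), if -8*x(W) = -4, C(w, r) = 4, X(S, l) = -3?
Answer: 547/2 ≈ 273.50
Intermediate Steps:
T = 11
q(m, u) = 4
x(W) = 1/2 (x(W) = -1/8*(-4) = 1/2)
n(U, c) = 1/2 - U
270 - n(q(4, X(-4, 5)), -13) = 270 - (1/2 - 1*4) = 270 - (1/2 - 4) = 270 - 1*(-7/2) = 270 + 7/2 = 547/2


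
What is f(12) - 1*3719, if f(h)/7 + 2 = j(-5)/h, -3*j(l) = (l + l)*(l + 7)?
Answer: -33562/9 ≈ -3729.1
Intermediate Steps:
j(l) = -2*l*(7 + l)/3 (j(l) = -(l + l)*(l + 7)/3 = -2*l*(7 + l)/3)
f(h) = -14 + 140/(3*h) (f(h) = -14 + 7*((-⅔*(-5)*(7 - 5))/h) = -14 + 7*((-⅔*(-5)*2)/h) = -14 + 7*(20/(3*h)) = -14 + 140/(3*h))
f(12) - 1*3719 = (-14 + (140/3)/12) - 1*3719 = (-14 + (140/3)*(1/12)) - 3719 = (-14 + 35/9) - 3719 = -91/9 - 3719 = -33562/9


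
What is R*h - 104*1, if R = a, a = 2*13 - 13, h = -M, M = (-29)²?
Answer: -11037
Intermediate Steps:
M = 841
h = -841 (h = -1*841 = -841)
a = 13 (a = 26 - 13 = 13)
R = 13
R*h - 104*1 = 13*(-841) - 104*1 = -10933 - 104 = -11037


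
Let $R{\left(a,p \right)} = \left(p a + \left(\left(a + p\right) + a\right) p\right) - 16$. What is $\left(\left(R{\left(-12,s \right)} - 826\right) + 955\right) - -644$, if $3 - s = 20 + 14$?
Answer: $2834$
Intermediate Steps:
$s = -31$ ($s = 3 - \left(20 + 14\right) = 3 - 34 = -31$)
$R{\left(a,p \right)} = -16 + a p + p \left(p + 2 a\right)$ ($R{\left(a,p \right)} = \left(a p + \left(p + 2 a\right) p\right) - 16 = \left(a p + p \left(p + 2 a\right)\right) - 16 = -16 + a p + p \left(p + 2 a\right)$)
$\left(\left(R{\left(-12,s \right)} - 826\right) + 955\right) - -644 = \left(\left(\left(-16 + \left(-31\right)^{2} + 3 \left(-12\right) \left(-31\right)\right) - 826\right) + 955\right) - -644 = \left(\left(\left(-16 + 961 + 1116\right) - 826\right) + 955\right) + 644 = \left(\left(2061 - 826\right) + 955\right) + 644 = \left(1235 + 955\right) + 644 = 2190 + 644 = 2834$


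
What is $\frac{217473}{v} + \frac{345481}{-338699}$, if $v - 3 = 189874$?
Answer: $\frac{8058991790}{64311150023} \approx 0.12531$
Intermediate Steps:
$v = 189877$ ($v = 3 + 189874 = 189877$)
$\frac{217473}{v} + \frac{345481}{-338699} = \frac{217473}{189877} + \frac{345481}{-338699} = 217473 \cdot \frac{1}{189877} + 345481 \left(- \frac{1}{338699}\right) = \frac{217473}{189877} - \frac{345481}{338699} = \frac{8058991790}{64311150023}$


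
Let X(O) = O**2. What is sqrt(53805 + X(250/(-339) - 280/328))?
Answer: sqrt(10394657398030)/13899 ≈ 231.96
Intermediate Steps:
sqrt(53805 + X(250/(-339) - 280/328)) = sqrt(53805 + (250/(-339) - 280/328)**2) = sqrt(53805 + (250*(-1/339) - 280*1/328)**2) = sqrt(53805 + (-250/339 - 35/41)**2) = sqrt(53805 + (-22115/13899)**2) = sqrt(53805 + 489073225/193182201) = sqrt(10394657398030/193182201) = sqrt(10394657398030)/13899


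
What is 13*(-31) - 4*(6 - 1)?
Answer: -423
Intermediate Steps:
13*(-31) - 4*(6 - 1) = -403 - 4*5 = -403 - 20 = -423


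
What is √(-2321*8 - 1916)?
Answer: 6*I*√569 ≈ 143.12*I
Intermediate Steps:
√(-2321*8 - 1916) = √(-18568 - 1916) = √(-20484) = 6*I*√569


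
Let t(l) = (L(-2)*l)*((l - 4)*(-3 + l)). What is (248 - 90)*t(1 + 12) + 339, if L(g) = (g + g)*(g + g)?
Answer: 2958099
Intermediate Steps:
L(g) = 4*g**2 (L(g) = (2*g)*(2*g) = 4*g**2)
t(l) = 16*l*(-4 + l)*(-3 + l) (t(l) = ((4*(-2)**2)*l)*((l - 4)*(-3 + l)) = ((4*4)*l)*((-4 + l)*(-3 + l)) = (16*l)*((-4 + l)*(-3 + l)) = 16*l*(-4 + l)*(-3 + l))
(248 - 90)*t(1 + 12) + 339 = (248 - 90)*(16*(1 + 12)*(12 + (1 + 12)**2 - 7*(1 + 12))) + 339 = 158*(16*13*(12 + 13**2 - 7*13)) + 339 = 158*(16*13*(12 + 169 - 91)) + 339 = 158*(16*13*90) + 339 = 158*18720 + 339 = 2957760 + 339 = 2958099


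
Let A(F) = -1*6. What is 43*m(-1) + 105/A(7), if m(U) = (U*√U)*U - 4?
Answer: -379/2 + 43*I ≈ -189.5 + 43.0*I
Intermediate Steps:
A(F) = -6
m(U) = -4 + U^(5/2) (m(U) = U^(3/2)*U - 4 = U^(5/2) - 4 = -4 + U^(5/2))
43*m(-1) + 105/A(7) = 43*(-4 + (-1)^(5/2)) + 105/(-6) = 43*(-4 + I) + 105*(-⅙) = (-172 + 43*I) - 35/2 = -379/2 + 43*I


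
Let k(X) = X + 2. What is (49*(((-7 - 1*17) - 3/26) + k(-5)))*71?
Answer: -2452695/26 ≈ -94334.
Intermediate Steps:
k(X) = 2 + X
(49*(((-7 - 1*17) - 3/26) + k(-5)))*71 = (49*(((-7 - 1*17) - 3/26) + (2 - 5)))*71 = (49*(((-7 - 17) - 3*1/26) - 3))*71 = (49*((-24 - 3/26) - 3))*71 = (49*(-627/26 - 3))*71 = (49*(-705/26))*71 = -34545/26*71 = -2452695/26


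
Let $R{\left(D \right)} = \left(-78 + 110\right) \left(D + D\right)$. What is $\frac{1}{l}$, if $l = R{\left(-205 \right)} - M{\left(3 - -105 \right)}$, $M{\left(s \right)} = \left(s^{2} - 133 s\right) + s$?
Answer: $- \frac{1}{10528} \approx -9.4985 \cdot 10^{-5}$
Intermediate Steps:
$R{\left(D \right)} = 64 D$ ($R{\left(D \right)} = 32 \cdot 2 D = 64 D$)
$M{\left(s \right)} = s^{2} - 132 s$
$l = -10528$ ($l = 64 \left(-205\right) - \left(3 - -105\right) \left(-132 + \left(3 - -105\right)\right) = -13120 - \left(3 + 105\right) \left(-132 + \left(3 + 105\right)\right) = -13120 - 108 \left(-132 + 108\right) = -13120 - 108 \left(-24\right) = -13120 - -2592 = -13120 + 2592 = -10528$)
$\frac{1}{l} = \frac{1}{-10528} = - \frac{1}{10528}$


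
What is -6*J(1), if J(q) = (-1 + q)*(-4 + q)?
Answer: 0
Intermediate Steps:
-6*J(1) = -6*(4 + 1**2 - 5*1) = -6*(4 + 1 - 5) = -6*0 = 0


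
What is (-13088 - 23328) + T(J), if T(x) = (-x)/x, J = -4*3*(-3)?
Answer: -36417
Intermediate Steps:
J = 36 (J = -12*(-3) = 36)
T(x) = -1
(-13088 - 23328) + T(J) = (-13088 - 23328) - 1 = -36416 - 1 = -36417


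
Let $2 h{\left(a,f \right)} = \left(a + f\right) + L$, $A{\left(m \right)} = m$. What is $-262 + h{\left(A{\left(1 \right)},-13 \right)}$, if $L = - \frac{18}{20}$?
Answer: $- \frac{5369}{20} \approx -268.45$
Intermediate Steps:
$L = - \frac{9}{10}$ ($L = \left(-18\right) \frac{1}{20} = - \frac{9}{10} \approx -0.9$)
$h{\left(a,f \right)} = - \frac{9}{20} + \frac{a}{2} + \frac{f}{2}$ ($h{\left(a,f \right)} = \frac{\left(a + f\right) - \frac{9}{10}}{2} = \frac{- \frac{9}{10} + a + f}{2} = - \frac{9}{20} + \frac{a}{2} + \frac{f}{2}$)
$-262 + h{\left(A{\left(1 \right)},-13 \right)} = -262 + \left(- \frac{9}{20} + \frac{1}{2} \cdot 1 + \frac{1}{2} \left(-13\right)\right) = -262 - \frac{129}{20} = - \frac{5369}{20}$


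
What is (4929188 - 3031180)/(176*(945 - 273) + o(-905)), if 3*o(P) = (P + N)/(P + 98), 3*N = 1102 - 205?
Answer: 765846228/47722853 ≈ 16.048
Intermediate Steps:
N = 299 (N = (1102 - 205)/3 = (1/3)*897 = 299)
o(P) = (299 + P)/(3*(98 + P)) (o(P) = ((P + 299)/(P + 98))/3 = ((299 + P)/(98 + P))/3 = (299 + P)/(3*(98 + P)))
(4929188 - 3031180)/(176*(945 - 273) + o(-905)) = (4929188 - 3031180)/(176*(945 - 273) + (299 - 905)/(3*(98 - 905))) = 1898008/(176*672 + (1/3)*(-606)/(-807)) = 1898008/(118272 + (1/3)*(-1/807)*(-606)) = 1898008/(118272 + 202/807) = 1898008/(95445706/807) = 1898008*(807/95445706) = 765846228/47722853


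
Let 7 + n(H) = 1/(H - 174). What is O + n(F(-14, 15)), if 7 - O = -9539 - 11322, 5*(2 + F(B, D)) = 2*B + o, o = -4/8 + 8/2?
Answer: 37737539/1809 ≈ 20861.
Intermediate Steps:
o = 7/2 (o = -4*⅛ + 8*(½) = -½ + 4 = 7/2 ≈ 3.5000)
F(B, D) = -13/10 + 2*B/5 (F(B, D) = -2 + (2*B + 7/2)/5 = -2 + (7/2 + 2*B)/5 = -2 + (7/10 + 2*B/5) = -13/10 + 2*B/5)
O = 20868 (O = 7 - (-9539 - 11322) = 7 - 1*(-20861) = 7 + 20861 = 20868)
n(H) = -7 + 1/(-174 + H) (n(H) = -7 + 1/(H - 174) = -7 + 1/(-174 + H))
O + n(F(-14, 15)) = 20868 + (1219 - 7*(-13/10 + (⅖)*(-14)))/(-174 + (-13/10 + (⅖)*(-14))) = 20868 + (1219 - 7*(-13/10 - 28/5))/(-174 + (-13/10 - 28/5)) = 20868 + (1219 - 7*(-69/10))/(-174 - 69/10) = 20868 + (1219 + 483/10)/(-1809/10) = 20868 - 10/1809*12673/10 = 20868 - 12673/1809 = 37737539/1809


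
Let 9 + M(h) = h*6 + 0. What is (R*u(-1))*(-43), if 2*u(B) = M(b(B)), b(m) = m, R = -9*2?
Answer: -5805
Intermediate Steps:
R = -18
M(h) = -9 + 6*h (M(h) = -9 + (h*6 + 0) = -9 + (6*h + 0) = -9 + 6*h)
u(B) = -9/2 + 3*B (u(B) = (-9 + 6*B)/2 = -9/2 + 3*B)
(R*u(-1))*(-43) = -18*(-9/2 + 3*(-1))*(-43) = -18*(-9/2 - 3)*(-43) = -18*(-15/2)*(-43) = 135*(-43) = -5805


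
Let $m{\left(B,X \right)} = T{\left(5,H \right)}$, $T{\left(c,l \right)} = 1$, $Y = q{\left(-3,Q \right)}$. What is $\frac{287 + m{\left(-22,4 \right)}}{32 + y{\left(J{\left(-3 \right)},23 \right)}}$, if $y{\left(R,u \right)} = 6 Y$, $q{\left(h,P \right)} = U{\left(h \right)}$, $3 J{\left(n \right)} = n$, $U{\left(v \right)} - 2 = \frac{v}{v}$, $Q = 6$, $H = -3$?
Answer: $\frac{144}{25} \approx 5.76$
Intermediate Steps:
$U{\left(v \right)} = 3$ ($U{\left(v \right)} = 2 + \frac{v}{v} = 2 + 1 = 3$)
$J{\left(n \right)} = \frac{n}{3}$
$q{\left(h,P \right)} = 3$
$Y = 3$
$m{\left(B,X \right)} = 1$
$y{\left(R,u \right)} = 18$ ($y{\left(R,u \right)} = 6 \cdot 3 = 18$)
$\frac{287 + m{\left(-22,4 \right)}}{32 + y{\left(J{\left(-3 \right)},23 \right)}} = \frac{287 + 1}{32 + 18} = \frac{288}{50} = 288 \cdot \frac{1}{50} = \frac{144}{25}$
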